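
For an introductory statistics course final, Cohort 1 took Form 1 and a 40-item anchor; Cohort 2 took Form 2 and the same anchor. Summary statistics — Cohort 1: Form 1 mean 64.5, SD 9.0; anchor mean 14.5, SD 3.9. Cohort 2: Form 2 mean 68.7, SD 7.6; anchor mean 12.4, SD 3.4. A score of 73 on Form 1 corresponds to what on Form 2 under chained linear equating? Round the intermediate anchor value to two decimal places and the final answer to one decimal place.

81.6

Form 1 → anchor (Cohort 1): v = (3.9/9.0)(73 − 64.5) + 14.5 = 18.18
anchor → Form 2 (Cohort 2): y = (7.6/3.4)(18.18 − 12.4) + 68.7 = 81.6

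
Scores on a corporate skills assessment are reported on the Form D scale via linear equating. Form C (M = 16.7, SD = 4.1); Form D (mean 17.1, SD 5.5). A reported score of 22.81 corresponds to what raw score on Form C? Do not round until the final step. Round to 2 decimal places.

Invert y = (SD_Y/SD_X)(x − M_X) + M_Y:
x = (SD_X/SD_Y)(y − M_Y) + M_X = (4.1/5.5)(22.81 − 17.1) + 16.7
x = 0.745455 × 5.710 + 16.7 = 20.96

20.96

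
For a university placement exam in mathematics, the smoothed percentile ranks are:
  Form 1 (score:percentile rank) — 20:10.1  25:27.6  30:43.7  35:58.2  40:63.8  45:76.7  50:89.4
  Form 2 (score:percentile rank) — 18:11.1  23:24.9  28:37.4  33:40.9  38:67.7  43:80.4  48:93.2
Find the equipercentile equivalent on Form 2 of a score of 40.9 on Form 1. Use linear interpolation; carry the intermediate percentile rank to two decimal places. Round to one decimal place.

37.7

PR of 40.9 on Form 1: 63.8 + (40.9 − 40)/(45 − 40) × (76.7 − 63.8) = 66.12
On Form 2, PR 66.12 falls between score 33 (PR 40.9) and 38 (PR 67.7).
Interpolate: 33 + (66.12 − 40.9)/(67.7 − 40.9) × (38 − 33) = 37.7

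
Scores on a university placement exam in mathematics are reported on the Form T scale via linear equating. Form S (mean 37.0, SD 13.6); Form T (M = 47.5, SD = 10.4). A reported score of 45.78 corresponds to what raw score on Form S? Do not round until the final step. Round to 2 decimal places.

Invert y = (SD_Y/SD_X)(x − M_X) + M_Y:
x = (SD_X/SD_Y)(y − M_Y) + M_X = (13.6/10.4)(45.78 − 47.5) + 37.0
x = 1.307692 × -1.720 + 37.0 = 34.75

34.75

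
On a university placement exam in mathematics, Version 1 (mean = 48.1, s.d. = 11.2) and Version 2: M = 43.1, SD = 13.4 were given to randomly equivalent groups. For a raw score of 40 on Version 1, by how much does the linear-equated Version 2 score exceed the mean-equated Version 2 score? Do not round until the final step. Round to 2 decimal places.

Mean-equated: 40 + (43.1 − 48.1) = 35.00
Linear-equated: (13.4/11.2)(40 − 48.1) + 43.1 = 33.409
Difference = 33.409 − 35.00 = -1.59

-1.59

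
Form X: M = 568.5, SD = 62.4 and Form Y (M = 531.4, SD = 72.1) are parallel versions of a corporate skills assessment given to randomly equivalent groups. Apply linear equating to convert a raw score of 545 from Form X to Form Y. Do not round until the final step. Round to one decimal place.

504.2

Linear equating: y = (SD_Y/SD_X)(x − M_X) + M_Y
y = (72.1/62.4)(545 − 568.5) + 531.4
y = 1.155449 × -23.5 + 531.4 = -27.1530 + 531.4 = 504.2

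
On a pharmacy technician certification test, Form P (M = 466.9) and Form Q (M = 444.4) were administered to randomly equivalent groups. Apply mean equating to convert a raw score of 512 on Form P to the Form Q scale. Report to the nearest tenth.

Mean equating: y = x + (M_Y − M_X) = 512 + (444.4 − 466.9) = 489.5

489.5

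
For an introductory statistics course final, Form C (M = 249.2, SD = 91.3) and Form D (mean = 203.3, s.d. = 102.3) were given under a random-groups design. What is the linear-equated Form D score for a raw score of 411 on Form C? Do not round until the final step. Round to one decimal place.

384.6

Linear equating: y = (SD_Y/SD_X)(x − M_X) + M_Y
y = (102.3/91.3)(411 − 249.2) + 203.3
y = 1.120482 × 161.8 + 203.3 = 181.2940 + 203.3 = 384.6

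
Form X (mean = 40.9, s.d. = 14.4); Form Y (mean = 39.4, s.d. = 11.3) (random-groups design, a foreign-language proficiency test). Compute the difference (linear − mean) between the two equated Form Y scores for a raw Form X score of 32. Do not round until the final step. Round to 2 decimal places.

Mean-equated: 32 + (39.4 − 40.9) = 30.50
Linear-equated: (11.3/14.4)(32 − 40.9) + 39.4 = 32.416
Difference = 32.416 − 30.50 = 1.92

1.92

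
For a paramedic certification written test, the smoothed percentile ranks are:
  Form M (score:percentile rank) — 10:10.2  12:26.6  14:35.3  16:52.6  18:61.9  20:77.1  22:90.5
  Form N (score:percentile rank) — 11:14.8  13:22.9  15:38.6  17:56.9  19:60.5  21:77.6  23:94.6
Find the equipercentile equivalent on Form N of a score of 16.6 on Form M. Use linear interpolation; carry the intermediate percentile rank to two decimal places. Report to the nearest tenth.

16.8

PR of 16.6 on Form M: 52.6 + (16.6 − 16)/(18 − 16) × (61.9 − 52.6) = 55.39
On Form N, PR 55.39 falls between score 15 (PR 38.6) and 17 (PR 56.9).
Interpolate: 15 + (55.39 − 38.6)/(56.9 − 38.6) × (17 − 15) = 16.8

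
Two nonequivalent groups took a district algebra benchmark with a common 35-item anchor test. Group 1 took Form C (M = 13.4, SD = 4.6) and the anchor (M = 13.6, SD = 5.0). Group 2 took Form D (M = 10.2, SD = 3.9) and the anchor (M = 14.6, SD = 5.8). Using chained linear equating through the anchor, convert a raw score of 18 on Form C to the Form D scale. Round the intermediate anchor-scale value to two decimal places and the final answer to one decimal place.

Form C → anchor (Group 1): v = (5.0/4.6)(18 − 13.4) + 13.6 = 18.60
anchor → Form D (Group 2): y = (3.9/5.8)(18.60 − 14.6) + 10.2 = 12.9

12.9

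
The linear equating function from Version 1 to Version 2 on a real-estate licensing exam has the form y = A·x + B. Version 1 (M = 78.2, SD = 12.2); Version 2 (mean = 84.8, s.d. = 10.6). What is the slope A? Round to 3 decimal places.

0.869

A = SD_Y / SD_X = 10.6 / 12.2 = 0.869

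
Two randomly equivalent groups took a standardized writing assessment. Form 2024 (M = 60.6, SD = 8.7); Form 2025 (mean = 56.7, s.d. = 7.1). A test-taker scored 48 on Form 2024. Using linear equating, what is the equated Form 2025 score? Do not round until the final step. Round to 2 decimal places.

46.42

Linear equating: y = (SD_Y/SD_X)(x − M_X) + M_Y
y = (7.1/8.7)(48 − 60.6) + 56.7
y = 0.816092 × -12.6 + 56.7 = -10.2828 + 56.7 = 46.42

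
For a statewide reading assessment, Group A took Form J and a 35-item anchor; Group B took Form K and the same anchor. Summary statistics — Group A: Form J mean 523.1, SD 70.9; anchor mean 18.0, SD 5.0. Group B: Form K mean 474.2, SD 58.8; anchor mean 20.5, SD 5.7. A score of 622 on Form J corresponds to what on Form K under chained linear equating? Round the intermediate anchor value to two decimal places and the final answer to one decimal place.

Form J → anchor (Group A): v = (5.0/70.9)(622 − 523.1) + 18.0 = 24.97
anchor → Form K (Group B): y = (58.8/5.7)(24.97 − 20.5) + 474.2 = 520.3

520.3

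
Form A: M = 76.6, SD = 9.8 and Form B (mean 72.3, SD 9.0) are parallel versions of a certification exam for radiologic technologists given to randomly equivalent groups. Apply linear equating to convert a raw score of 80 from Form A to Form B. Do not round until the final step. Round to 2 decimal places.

Linear equating: y = (SD_Y/SD_X)(x − M_X) + M_Y
y = (9.0/9.8)(80 − 76.6) + 72.3
y = 0.918367 × 3.4 + 72.3 = 3.1224 + 72.3 = 75.42

75.42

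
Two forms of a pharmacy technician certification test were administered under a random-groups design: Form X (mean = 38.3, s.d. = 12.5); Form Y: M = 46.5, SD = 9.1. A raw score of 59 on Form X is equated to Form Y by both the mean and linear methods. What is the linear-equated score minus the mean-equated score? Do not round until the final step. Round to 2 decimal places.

Mean-equated: 59 + (46.5 − 38.3) = 67.20
Linear-equated: (9.1/12.5)(59 − 38.3) + 46.5 = 61.570
Difference = 61.570 − 67.20 = -5.63

-5.63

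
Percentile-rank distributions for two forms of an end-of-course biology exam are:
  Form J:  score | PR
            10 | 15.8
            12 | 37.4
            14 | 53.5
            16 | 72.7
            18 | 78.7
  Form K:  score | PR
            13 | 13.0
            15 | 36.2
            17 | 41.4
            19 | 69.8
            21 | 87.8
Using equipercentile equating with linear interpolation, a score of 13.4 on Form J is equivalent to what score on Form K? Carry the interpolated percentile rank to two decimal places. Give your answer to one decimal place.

17.5

PR of 13.4 on Form J: 37.4 + (13.4 − 12)/(14 − 12) × (53.5 − 37.4) = 48.67
On Form K, PR 48.67 falls between score 17 (PR 41.4) and 19 (PR 69.8).
Interpolate: 17 + (48.67 − 41.4)/(69.8 − 41.4) × (19 − 17) = 17.5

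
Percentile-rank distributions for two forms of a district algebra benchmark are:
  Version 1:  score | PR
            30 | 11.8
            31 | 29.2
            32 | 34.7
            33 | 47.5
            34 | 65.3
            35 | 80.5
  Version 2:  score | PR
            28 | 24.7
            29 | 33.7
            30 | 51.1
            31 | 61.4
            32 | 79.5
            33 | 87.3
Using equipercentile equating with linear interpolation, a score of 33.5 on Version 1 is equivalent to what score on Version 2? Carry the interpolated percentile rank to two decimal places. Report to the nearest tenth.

30.5

PR of 33.5 on Version 1: 47.5 + (33.5 − 33)/(34 − 33) × (65.3 − 47.5) = 56.40
On Version 2, PR 56.40 falls between score 30 (PR 51.1) and 31 (PR 61.4).
Interpolate: 30 + (56.40 − 51.1)/(61.4 − 51.1) × (31 − 30) = 30.5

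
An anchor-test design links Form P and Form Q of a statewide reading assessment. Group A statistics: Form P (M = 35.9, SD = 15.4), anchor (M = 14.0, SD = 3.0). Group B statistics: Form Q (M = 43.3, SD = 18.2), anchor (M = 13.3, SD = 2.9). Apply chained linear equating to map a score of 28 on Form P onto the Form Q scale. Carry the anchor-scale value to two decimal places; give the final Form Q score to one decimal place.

Form P → anchor (Group A): v = (3.0/15.4)(28 − 35.9) + 14.0 = 12.46
anchor → Form Q (Group B): y = (18.2/2.9)(12.46 − 13.3) + 43.3 = 38.0

38.0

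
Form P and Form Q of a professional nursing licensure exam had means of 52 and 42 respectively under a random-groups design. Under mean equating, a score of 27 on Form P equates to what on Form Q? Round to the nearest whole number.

17

Mean equating: y = x + (M_Y − M_X) = 27 + (42 − 52) = 17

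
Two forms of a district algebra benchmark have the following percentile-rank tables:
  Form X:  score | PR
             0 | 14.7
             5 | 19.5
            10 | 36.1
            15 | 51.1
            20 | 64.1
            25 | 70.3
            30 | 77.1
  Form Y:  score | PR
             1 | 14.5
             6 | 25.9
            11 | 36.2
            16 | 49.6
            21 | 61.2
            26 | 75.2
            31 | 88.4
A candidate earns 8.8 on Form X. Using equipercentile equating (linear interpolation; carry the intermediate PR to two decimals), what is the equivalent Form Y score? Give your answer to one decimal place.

9.0

PR of 8.8 on Form X: 19.5 + (8.8 − 5)/(10 − 5) × (36.1 − 19.5) = 32.12
On Form Y, PR 32.12 falls between score 6 (PR 25.9) and 11 (PR 36.2).
Interpolate: 6 + (32.12 − 25.9)/(36.2 − 25.9) × (11 − 6) = 9.0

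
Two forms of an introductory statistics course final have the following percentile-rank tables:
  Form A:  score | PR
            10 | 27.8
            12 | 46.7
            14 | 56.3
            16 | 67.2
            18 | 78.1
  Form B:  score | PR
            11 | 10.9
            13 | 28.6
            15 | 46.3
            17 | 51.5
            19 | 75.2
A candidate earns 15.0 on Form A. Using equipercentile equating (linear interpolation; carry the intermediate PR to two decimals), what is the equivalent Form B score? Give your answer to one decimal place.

17.9

PR of 15.0 on Form A: 56.3 + (15.0 − 14)/(16 − 14) × (67.2 − 56.3) = 61.75
On Form B, PR 61.75 falls between score 17 (PR 51.5) and 19 (PR 75.2).
Interpolate: 17 + (61.75 − 51.5)/(75.2 − 51.5) × (19 − 17) = 17.9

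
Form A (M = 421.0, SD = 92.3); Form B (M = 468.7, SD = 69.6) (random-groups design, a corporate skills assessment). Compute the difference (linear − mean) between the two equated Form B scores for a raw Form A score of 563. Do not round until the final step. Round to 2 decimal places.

-34.92

Mean-equated: 563 + (468.7 − 421.0) = 610.70
Linear-equated: (69.6/92.3)(563 − 421.0) + 468.7 = 575.777
Difference = 575.777 − 610.70 = -34.92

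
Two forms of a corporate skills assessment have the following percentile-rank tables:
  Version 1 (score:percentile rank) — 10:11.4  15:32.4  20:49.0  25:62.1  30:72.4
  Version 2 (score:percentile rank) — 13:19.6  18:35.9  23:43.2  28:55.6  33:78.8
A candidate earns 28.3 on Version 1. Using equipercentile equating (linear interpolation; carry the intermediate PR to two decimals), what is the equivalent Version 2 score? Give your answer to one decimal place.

30.9

PR of 28.3 on Version 1: 62.1 + (28.3 − 25)/(30 − 25) × (72.4 − 62.1) = 68.90
On Version 2, PR 68.90 falls between score 28 (PR 55.6) and 33 (PR 78.8).
Interpolate: 28 + (68.90 − 55.6)/(78.8 − 55.6) × (33 − 28) = 30.9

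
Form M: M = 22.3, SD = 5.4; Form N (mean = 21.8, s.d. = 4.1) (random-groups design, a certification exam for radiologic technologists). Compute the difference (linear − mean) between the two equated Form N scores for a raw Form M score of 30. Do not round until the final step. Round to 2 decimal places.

Mean-equated: 30 + (21.8 − 22.3) = 29.50
Linear-equated: (4.1/5.4)(30 − 22.3) + 21.8 = 27.646
Difference = 27.646 − 29.50 = -1.85

-1.85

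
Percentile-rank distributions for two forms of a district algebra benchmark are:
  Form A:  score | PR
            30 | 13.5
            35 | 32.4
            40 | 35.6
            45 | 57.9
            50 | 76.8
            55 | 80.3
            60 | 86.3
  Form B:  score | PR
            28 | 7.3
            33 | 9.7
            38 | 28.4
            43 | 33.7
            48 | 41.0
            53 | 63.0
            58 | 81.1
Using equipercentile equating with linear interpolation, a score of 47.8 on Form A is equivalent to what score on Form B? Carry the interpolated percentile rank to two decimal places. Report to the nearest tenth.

54.5

PR of 47.8 on Form A: 57.9 + (47.8 − 45)/(50 − 45) × (76.8 − 57.9) = 68.48
On Form B, PR 68.48 falls between score 53 (PR 63.0) and 58 (PR 81.1).
Interpolate: 53 + (68.48 − 63.0)/(81.1 − 63.0) × (58 − 53) = 54.5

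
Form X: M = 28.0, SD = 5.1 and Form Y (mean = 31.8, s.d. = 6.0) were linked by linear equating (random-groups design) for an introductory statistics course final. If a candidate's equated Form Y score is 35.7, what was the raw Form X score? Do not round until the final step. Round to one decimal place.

31.3

Invert y = (SD_Y/SD_X)(x − M_X) + M_Y:
x = (SD_X/SD_Y)(y − M_Y) + M_X = (5.1/6.0)(35.7 − 31.8) + 28.0
x = 0.850000 × 3.900 + 28.0 = 31.3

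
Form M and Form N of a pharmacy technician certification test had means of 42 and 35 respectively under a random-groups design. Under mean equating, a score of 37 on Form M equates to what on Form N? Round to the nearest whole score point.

30

Mean equating: y = x + (M_Y − M_X) = 37 + (35 − 42) = 30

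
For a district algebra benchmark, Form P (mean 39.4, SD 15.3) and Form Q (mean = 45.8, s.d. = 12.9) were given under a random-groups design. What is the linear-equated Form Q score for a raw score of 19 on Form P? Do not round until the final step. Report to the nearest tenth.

28.6

Linear equating: y = (SD_Y/SD_X)(x − M_X) + M_Y
y = (12.9/15.3)(19 − 39.4) + 45.8
y = 0.843137 × -20.4 + 45.8 = -17.2000 + 45.8 = 28.6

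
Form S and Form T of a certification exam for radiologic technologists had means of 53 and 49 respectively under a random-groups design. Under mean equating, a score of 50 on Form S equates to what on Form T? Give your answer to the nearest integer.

Mean equating: y = x + (M_Y − M_X) = 50 + (49 − 53) = 46

46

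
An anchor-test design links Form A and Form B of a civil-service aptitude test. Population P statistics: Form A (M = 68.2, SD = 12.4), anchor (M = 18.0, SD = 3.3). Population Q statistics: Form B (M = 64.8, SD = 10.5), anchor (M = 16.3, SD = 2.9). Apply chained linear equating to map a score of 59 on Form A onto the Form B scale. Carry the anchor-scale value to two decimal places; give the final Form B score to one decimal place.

Form A → anchor (Population P): v = (3.3/12.4)(59 − 68.2) + 18.0 = 15.55
anchor → Form B (Population Q): y = (10.5/2.9)(15.55 − 16.3) + 64.8 = 62.1

62.1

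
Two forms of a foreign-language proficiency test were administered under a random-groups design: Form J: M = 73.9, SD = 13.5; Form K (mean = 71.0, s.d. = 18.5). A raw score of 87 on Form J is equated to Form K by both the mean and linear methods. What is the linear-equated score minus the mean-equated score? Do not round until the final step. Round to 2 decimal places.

Mean-equated: 87 + (71.0 − 73.9) = 84.10
Linear-equated: (18.5/13.5)(87 − 73.9) + 71.0 = 88.952
Difference = 88.952 − 84.10 = 4.85

4.85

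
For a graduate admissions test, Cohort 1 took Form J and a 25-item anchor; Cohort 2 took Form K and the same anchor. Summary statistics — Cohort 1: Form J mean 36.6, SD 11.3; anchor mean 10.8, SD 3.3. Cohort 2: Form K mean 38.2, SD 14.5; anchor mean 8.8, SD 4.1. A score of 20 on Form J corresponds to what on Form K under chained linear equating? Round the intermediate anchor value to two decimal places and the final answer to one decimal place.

Form J → anchor (Cohort 1): v = (3.3/11.3)(20 − 36.6) + 10.8 = 5.95
anchor → Form K (Cohort 2): y = (14.5/4.1)(5.95 − 8.8) + 38.2 = 28.1

28.1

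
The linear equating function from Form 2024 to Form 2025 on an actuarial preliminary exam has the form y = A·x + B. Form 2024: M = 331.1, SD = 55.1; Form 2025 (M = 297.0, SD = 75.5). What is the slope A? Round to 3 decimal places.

1.370

A = SD_Y / SD_X = 75.5 / 55.1 = 1.370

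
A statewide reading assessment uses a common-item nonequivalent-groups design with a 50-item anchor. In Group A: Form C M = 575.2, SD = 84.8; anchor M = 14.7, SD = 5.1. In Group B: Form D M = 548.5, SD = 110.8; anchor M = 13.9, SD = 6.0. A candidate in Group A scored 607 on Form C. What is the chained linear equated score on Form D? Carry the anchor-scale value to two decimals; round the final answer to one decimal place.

598.5

Form C → anchor (Group A): v = (5.1/84.8)(607 − 575.2) + 14.7 = 16.61
anchor → Form D (Group B): y = (110.8/6.0)(16.61 − 13.9) + 548.5 = 598.5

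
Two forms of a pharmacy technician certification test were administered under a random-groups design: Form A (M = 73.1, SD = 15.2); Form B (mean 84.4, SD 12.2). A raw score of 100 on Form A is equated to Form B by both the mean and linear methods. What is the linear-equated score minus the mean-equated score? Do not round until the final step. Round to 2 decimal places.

-5.31

Mean-equated: 100 + (84.4 − 73.1) = 111.30
Linear-equated: (12.2/15.2)(100 − 73.1) + 84.4 = 105.991
Difference = 105.991 − 111.30 = -5.31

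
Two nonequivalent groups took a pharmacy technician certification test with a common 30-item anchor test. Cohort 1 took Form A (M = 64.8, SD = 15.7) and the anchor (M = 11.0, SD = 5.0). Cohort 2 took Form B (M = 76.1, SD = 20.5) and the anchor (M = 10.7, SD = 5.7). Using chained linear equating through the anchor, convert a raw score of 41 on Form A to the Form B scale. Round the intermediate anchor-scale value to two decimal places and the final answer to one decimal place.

Form A → anchor (Cohort 1): v = (5.0/15.7)(41 − 64.8) + 11.0 = 3.42
anchor → Form B (Cohort 2): y = (20.5/5.7)(3.42 − 10.7) + 76.1 = 49.9

49.9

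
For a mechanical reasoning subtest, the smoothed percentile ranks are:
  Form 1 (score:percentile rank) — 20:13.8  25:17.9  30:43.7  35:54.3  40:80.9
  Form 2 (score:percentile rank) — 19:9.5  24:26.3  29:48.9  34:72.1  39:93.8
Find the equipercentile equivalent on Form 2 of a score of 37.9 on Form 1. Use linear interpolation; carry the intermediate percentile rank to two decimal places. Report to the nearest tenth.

PR of 37.9 on Form 1: 54.3 + (37.9 − 35)/(40 − 35) × (80.9 − 54.3) = 69.73
On Form 2, PR 69.73 falls between score 29 (PR 48.9) and 34 (PR 72.1).
Interpolate: 29 + (69.73 − 48.9)/(72.1 − 48.9) × (34 − 29) = 33.5

33.5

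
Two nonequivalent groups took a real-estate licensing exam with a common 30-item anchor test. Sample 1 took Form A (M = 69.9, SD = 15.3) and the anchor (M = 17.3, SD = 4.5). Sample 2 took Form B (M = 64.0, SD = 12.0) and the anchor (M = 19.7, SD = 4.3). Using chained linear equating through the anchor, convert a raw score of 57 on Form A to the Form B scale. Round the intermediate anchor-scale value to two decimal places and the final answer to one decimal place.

46.7

Form A → anchor (Sample 1): v = (4.5/15.3)(57 − 69.9) + 17.3 = 13.51
anchor → Form B (Sample 2): y = (12.0/4.3)(13.51 − 19.7) + 64.0 = 46.7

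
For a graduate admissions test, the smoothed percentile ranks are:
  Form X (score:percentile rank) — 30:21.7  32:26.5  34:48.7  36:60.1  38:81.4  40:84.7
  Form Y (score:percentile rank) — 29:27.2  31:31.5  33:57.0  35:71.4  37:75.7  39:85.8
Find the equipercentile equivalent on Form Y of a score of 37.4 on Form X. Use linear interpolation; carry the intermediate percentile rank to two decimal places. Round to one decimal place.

36.7

PR of 37.4 on Form X: 60.1 + (37.4 − 36)/(38 − 36) × (81.4 − 60.1) = 75.01
On Form Y, PR 75.01 falls between score 35 (PR 71.4) and 37 (PR 75.7).
Interpolate: 35 + (75.01 − 71.4)/(75.7 − 71.4) × (37 − 35) = 36.7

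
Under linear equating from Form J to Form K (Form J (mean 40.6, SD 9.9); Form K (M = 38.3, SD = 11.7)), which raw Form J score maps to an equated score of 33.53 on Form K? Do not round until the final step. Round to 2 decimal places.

Invert y = (SD_Y/SD_X)(x − M_X) + M_Y:
x = (SD_X/SD_Y)(y − M_Y) + M_X = (9.9/11.7)(33.53 − 38.3) + 40.6
x = 0.846154 × -4.770 + 40.6 = 36.56

36.56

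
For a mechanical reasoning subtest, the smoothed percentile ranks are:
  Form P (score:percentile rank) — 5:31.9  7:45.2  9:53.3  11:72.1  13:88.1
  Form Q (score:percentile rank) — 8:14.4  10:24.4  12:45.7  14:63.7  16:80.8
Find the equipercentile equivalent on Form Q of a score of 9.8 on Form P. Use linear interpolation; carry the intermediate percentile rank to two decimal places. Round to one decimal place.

13.7

PR of 9.8 on Form P: 53.3 + (9.8 − 9)/(11 − 9) × (72.1 − 53.3) = 60.82
On Form Q, PR 60.82 falls between score 12 (PR 45.7) and 14 (PR 63.7).
Interpolate: 12 + (60.82 − 45.7)/(63.7 − 45.7) × (14 − 12) = 13.7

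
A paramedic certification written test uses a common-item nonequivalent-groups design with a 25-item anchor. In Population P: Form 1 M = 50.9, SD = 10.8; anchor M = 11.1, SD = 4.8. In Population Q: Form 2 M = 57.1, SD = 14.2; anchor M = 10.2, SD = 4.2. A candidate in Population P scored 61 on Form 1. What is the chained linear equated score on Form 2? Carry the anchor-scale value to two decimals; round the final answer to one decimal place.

Form 1 → anchor (Population P): v = (4.8/10.8)(61 − 50.9) + 11.1 = 15.59
anchor → Form 2 (Population Q): y = (14.2/4.2)(15.59 − 10.2) + 57.1 = 75.3

75.3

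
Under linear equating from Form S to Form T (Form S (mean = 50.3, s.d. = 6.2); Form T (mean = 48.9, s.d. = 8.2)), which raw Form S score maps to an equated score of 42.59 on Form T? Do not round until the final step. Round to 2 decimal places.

45.53

Invert y = (SD_Y/SD_X)(x − M_X) + M_Y:
x = (SD_X/SD_Y)(y − M_Y) + M_X = (6.2/8.2)(42.59 − 48.9) + 50.3
x = 0.756098 × -6.310 + 50.3 = 45.53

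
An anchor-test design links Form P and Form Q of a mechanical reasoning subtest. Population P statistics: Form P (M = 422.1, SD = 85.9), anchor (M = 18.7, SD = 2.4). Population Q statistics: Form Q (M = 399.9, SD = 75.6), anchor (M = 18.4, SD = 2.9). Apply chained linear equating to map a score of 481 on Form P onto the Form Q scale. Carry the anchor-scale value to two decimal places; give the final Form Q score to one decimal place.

450.7

Form P → anchor (Population P): v = (2.4/85.9)(481 − 422.1) + 18.7 = 20.35
anchor → Form Q (Population Q): y = (75.6/2.9)(20.35 − 18.4) + 399.9 = 450.7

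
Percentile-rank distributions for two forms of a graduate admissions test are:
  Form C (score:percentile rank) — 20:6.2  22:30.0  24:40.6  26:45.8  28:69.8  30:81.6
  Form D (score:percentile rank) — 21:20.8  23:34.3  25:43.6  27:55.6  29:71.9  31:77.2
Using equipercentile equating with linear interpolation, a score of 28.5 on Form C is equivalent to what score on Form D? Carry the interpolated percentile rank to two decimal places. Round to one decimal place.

PR of 28.5 on Form C: 69.8 + (28.5 − 28)/(30 − 28) × (81.6 − 69.8) = 72.75
On Form D, PR 72.75 falls between score 29 (PR 71.9) and 31 (PR 77.2).
Interpolate: 29 + (72.75 − 71.9)/(77.2 − 71.9) × (31 − 29) = 29.3

29.3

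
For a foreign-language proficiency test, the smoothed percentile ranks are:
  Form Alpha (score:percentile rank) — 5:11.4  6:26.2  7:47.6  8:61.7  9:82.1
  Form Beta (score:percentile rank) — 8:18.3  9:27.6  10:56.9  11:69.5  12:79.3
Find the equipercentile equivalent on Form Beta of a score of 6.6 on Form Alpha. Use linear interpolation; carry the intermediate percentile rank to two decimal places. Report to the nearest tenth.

9.4

PR of 6.6 on Form Alpha: 26.2 + (6.6 − 6)/(7 − 6) × (47.6 − 26.2) = 39.04
On Form Beta, PR 39.04 falls between score 9 (PR 27.6) and 10 (PR 56.9).
Interpolate: 9 + (39.04 − 27.6)/(56.9 − 27.6) × (10 − 9) = 9.4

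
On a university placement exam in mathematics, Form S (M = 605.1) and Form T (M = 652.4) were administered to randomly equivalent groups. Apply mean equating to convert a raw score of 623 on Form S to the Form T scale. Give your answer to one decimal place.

Mean equating: y = x + (M_Y − M_X) = 623 + (652.4 − 605.1) = 670.3

670.3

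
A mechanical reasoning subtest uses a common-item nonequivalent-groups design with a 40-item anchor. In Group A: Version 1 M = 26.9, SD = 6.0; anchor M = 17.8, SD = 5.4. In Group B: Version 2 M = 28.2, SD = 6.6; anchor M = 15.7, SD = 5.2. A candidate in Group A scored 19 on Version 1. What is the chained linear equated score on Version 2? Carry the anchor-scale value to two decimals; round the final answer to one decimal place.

Version 1 → anchor (Group A): v = (5.4/6.0)(19 − 26.9) + 17.8 = 10.69
anchor → Version 2 (Group B): y = (6.6/5.2)(10.69 − 15.7) + 28.2 = 21.8

21.8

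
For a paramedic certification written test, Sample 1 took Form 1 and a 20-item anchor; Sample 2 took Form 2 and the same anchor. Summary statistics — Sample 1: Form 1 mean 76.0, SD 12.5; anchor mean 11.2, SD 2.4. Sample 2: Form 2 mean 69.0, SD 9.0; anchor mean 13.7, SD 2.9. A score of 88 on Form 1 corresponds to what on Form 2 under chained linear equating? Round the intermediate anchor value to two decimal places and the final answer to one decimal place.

Form 1 → anchor (Sample 1): v = (2.4/12.5)(88 − 76.0) + 11.2 = 13.50
anchor → Form 2 (Sample 2): y = (9.0/2.9)(13.50 − 13.7) + 69.0 = 68.4

68.4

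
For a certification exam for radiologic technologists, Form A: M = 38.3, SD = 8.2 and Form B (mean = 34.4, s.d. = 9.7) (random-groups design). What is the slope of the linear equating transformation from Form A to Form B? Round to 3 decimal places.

A = SD_Y / SD_X = 9.7 / 8.2 = 1.183

1.183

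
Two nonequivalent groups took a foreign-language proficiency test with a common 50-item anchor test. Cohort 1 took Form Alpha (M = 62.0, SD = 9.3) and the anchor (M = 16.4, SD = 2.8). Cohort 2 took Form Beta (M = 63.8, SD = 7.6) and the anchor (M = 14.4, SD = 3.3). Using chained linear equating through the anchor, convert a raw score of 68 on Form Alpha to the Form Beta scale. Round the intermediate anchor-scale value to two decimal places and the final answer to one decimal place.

72.6

Form Alpha → anchor (Cohort 1): v = (2.8/9.3)(68 − 62.0) + 16.4 = 18.21
anchor → Form Beta (Cohort 2): y = (7.6/3.3)(18.21 − 14.4) + 63.8 = 72.6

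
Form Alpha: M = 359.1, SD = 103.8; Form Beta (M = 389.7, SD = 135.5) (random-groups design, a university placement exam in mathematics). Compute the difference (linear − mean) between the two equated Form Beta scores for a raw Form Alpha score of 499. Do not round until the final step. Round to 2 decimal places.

Mean-equated: 499 + (389.7 − 359.1) = 529.60
Linear-equated: (135.5/103.8)(499 − 359.1) + 389.7 = 572.325
Difference = 572.325 − 529.60 = 42.72

42.72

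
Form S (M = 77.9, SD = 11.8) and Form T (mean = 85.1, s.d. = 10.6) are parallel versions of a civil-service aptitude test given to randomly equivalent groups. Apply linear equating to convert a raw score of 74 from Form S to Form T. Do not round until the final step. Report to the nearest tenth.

Linear equating: y = (SD_Y/SD_X)(x − M_X) + M_Y
y = (10.6/11.8)(74 − 77.9) + 85.1
y = 0.898305 × -3.9 + 85.1 = -3.5034 + 85.1 = 81.6

81.6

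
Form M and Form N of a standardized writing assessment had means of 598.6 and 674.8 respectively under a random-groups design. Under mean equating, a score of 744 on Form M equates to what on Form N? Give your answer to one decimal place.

820.2

Mean equating: y = x + (M_Y − M_X) = 744 + (674.8 − 598.6) = 820.2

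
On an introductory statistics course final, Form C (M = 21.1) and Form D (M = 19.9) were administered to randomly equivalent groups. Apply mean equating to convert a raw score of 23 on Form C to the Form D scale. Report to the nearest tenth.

Mean equating: y = x + (M_Y − M_X) = 23 + (19.9 − 21.1) = 21.8

21.8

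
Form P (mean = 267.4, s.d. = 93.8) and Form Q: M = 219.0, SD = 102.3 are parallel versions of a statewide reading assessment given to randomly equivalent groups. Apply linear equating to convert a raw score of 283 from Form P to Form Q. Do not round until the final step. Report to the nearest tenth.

Linear equating: y = (SD_Y/SD_X)(x − M_X) + M_Y
y = (102.3/93.8)(283 − 267.4) + 219.0
y = 1.090618 × 15.6 + 219.0 = 17.0136 + 219.0 = 236.0

236.0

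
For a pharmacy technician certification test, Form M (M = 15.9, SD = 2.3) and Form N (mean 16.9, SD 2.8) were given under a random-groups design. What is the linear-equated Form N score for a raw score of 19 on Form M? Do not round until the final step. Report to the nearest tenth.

20.7

Linear equating: y = (SD_Y/SD_X)(x − M_X) + M_Y
y = (2.8/2.3)(19 − 15.9) + 16.9
y = 1.217391 × 3.1 + 16.9 = 3.7739 + 16.9 = 20.7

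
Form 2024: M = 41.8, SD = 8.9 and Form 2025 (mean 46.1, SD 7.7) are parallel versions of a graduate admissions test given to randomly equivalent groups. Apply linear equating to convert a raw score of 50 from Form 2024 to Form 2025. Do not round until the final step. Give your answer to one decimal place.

Linear equating: y = (SD_Y/SD_X)(x − M_X) + M_Y
y = (7.7/8.9)(50 − 41.8) + 46.1
y = 0.865169 × 8.2 + 46.1 = 7.0944 + 46.1 = 53.2

53.2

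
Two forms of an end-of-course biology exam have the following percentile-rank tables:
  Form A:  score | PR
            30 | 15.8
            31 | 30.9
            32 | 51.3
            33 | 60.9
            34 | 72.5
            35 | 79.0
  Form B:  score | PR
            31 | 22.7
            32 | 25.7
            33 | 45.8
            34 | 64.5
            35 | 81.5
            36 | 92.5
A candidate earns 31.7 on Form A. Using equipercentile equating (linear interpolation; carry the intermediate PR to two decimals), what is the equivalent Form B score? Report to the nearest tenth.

PR of 31.7 on Form A: 30.9 + (31.7 − 31)/(32 − 31) × (51.3 − 30.9) = 45.18
On Form B, PR 45.18 falls between score 32 (PR 25.7) and 33 (PR 45.8).
Interpolate: 32 + (45.18 − 25.7)/(45.8 − 25.7) × (33 − 32) = 33.0

33.0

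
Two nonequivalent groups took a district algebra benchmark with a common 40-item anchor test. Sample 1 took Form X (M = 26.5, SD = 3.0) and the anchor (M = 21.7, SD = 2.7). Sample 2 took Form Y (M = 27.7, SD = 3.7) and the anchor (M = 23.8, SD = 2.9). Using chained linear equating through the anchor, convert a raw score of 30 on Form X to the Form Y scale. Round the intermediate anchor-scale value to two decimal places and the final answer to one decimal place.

Form X → anchor (Sample 1): v = (2.7/3.0)(30 − 26.5) + 21.7 = 24.85
anchor → Form Y (Sample 2): y = (3.7/2.9)(24.85 − 23.8) + 27.7 = 29.0

29.0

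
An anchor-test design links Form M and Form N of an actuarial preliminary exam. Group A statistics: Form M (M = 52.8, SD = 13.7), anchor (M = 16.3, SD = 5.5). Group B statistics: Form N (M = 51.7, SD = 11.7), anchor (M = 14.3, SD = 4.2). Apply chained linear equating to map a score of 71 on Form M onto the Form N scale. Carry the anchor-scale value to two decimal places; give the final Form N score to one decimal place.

77.6

Form M → anchor (Group A): v = (5.5/13.7)(71 − 52.8) + 16.3 = 23.61
anchor → Form N (Group B): y = (11.7/4.2)(23.61 − 14.3) + 51.7 = 77.6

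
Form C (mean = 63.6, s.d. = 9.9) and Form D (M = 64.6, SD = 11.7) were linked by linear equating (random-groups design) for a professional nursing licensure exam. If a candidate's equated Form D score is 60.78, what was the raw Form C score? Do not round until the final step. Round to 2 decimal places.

Invert y = (SD_Y/SD_X)(x − M_X) + M_Y:
x = (SD_X/SD_Y)(y − M_Y) + M_X = (9.9/11.7)(60.78 − 64.6) + 63.6
x = 0.846154 × -3.820 + 63.6 = 60.37

60.37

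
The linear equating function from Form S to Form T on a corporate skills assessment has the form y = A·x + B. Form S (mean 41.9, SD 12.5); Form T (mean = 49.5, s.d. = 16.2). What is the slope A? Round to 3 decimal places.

A = SD_Y / SD_X = 16.2 / 12.5 = 1.296

1.296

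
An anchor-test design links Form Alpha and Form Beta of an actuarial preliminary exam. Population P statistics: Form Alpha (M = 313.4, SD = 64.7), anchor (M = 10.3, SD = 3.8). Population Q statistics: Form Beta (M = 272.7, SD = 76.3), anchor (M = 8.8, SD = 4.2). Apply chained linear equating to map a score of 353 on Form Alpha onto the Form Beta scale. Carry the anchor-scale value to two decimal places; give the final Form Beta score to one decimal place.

342.3

Form Alpha → anchor (Population P): v = (3.8/64.7)(353 − 313.4) + 10.3 = 12.63
anchor → Form Beta (Population Q): y = (76.3/4.2)(12.63 − 8.8) + 272.7 = 342.3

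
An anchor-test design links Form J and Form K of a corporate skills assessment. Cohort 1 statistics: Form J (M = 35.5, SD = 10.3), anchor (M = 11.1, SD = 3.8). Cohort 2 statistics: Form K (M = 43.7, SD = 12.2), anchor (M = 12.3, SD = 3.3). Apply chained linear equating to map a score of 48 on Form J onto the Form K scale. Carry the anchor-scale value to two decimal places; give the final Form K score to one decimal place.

56.3

Form J → anchor (Cohort 1): v = (3.8/10.3)(48 − 35.5) + 11.1 = 15.71
anchor → Form K (Cohort 2): y = (12.2/3.3)(15.71 − 12.3) + 43.7 = 56.3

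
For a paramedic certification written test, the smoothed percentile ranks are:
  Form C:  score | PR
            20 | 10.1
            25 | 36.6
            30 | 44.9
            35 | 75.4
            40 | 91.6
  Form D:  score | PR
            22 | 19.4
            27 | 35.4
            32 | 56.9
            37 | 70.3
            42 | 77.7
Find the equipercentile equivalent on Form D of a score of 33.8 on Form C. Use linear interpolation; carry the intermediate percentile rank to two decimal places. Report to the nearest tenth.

PR of 33.8 on Form C: 44.9 + (33.8 − 30)/(35 − 30) × (75.4 − 44.9) = 68.08
On Form D, PR 68.08 falls between score 32 (PR 56.9) and 37 (PR 70.3).
Interpolate: 32 + (68.08 − 56.9)/(70.3 − 56.9) × (37 − 32) = 36.2

36.2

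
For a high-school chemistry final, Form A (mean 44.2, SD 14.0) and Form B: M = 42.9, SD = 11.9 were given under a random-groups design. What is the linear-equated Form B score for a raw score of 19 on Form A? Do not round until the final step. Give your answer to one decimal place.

21.5

Linear equating: y = (SD_Y/SD_X)(x − M_X) + M_Y
y = (11.9/14.0)(19 − 44.2) + 42.9
y = 0.850000 × -25.2 + 42.9 = -21.4200 + 42.9 = 21.5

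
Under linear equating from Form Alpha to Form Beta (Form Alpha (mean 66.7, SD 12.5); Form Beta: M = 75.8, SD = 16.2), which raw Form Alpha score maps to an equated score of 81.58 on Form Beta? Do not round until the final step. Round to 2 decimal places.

Invert y = (SD_Y/SD_X)(x − M_X) + M_Y:
x = (SD_X/SD_Y)(y − M_Y) + M_X = (12.5/16.2)(81.58 − 75.8) + 66.7
x = 0.771605 × 5.780 + 66.7 = 71.16

71.16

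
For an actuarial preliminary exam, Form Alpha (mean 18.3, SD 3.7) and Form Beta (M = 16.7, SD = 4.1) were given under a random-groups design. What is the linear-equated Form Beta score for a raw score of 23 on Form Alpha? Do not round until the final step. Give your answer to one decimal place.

Linear equating: y = (SD_Y/SD_X)(x − M_X) + M_Y
y = (4.1/3.7)(23 − 18.3) + 16.7
y = 1.108108 × 4.7 + 16.7 = 5.2081 + 16.7 = 21.9

21.9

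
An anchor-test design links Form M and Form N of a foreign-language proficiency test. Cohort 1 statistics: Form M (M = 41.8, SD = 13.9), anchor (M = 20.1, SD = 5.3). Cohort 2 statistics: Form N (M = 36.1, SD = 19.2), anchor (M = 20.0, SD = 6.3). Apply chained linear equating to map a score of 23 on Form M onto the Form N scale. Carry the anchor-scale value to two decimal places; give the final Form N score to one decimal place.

14.6

Form M → anchor (Cohort 1): v = (5.3/13.9)(23 − 41.8) + 20.1 = 12.93
anchor → Form N (Cohort 2): y = (19.2/6.3)(12.93 − 20.0) + 36.1 = 14.6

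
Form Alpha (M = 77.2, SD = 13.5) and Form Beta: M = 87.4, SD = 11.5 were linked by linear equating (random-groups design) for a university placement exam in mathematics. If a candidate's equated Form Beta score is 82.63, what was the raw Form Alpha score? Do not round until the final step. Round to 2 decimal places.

Invert y = (SD_Y/SD_X)(x − M_X) + M_Y:
x = (SD_X/SD_Y)(y − M_Y) + M_X = (13.5/11.5)(82.63 − 87.4) + 77.2
x = 1.173913 × -4.770 + 77.2 = 71.60

71.60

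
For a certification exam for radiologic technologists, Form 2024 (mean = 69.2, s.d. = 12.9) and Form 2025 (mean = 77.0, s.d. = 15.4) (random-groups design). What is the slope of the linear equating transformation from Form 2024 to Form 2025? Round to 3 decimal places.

1.194

A = SD_Y / SD_X = 15.4 / 12.9 = 1.194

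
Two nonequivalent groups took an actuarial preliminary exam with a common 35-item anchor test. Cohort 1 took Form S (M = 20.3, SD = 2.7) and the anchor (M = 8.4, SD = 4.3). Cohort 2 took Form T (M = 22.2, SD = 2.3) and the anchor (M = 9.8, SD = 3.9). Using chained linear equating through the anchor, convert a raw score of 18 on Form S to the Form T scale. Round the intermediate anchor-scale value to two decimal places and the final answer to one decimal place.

19.2

Form S → anchor (Cohort 1): v = (4.3/2.7)(18 − 20.3) + 8.4 = 4.74
anchor → Form T (Cohort 2): y = (2.3/3.9)(4.74 − 9.8) + 22.2 = 19.2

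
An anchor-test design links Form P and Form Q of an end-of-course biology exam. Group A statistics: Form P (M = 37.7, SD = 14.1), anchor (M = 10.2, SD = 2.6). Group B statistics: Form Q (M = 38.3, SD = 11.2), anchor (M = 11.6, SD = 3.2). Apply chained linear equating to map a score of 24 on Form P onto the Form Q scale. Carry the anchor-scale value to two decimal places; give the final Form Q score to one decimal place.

24.5

Form P → anchor (Group A): v = (2.6/14.1)(24 − 37.7) + 10.2 = 7.67
anchor → Form Q (Group B): y = (11.2/3.2)(7.67 − 11.6) + 38.3 = 24.5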